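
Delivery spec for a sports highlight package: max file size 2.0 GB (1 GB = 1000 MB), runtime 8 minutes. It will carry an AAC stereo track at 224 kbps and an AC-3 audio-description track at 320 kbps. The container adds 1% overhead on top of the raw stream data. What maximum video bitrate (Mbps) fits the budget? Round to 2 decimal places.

32.46 Mbps

Budget: 2.0 GB = 16000.0 Mb.
Stream payload after overhead: 16000.0 / 1.01 = 15841.6 Mb.
8 min = 480 s
Total bitrate budget: 15841.6 Mb / 480 s = 33.003 Mbps.
Audio total: 224 + 320 = 544 kbps = 0.544 Mbps.
Video: 33.003 − 0.544 = 32.459 Mbps.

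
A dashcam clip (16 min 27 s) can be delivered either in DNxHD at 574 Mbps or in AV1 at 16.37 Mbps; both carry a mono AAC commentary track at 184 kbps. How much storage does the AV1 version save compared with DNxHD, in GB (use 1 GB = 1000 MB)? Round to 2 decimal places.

68.80 GB

16 min 27 s = 987 s
Audio: 184 kbps = 0.184 Mbps.
DNxHD: 574.184 Mbps × 987 s = 566719.6 Mb = 70.840 GB.
AV1: 16.554 Mbps × 987 s = 16338.8 Mb = 2.042 GB.
Saving: 70.840 − 2.042 = 68.798 GB.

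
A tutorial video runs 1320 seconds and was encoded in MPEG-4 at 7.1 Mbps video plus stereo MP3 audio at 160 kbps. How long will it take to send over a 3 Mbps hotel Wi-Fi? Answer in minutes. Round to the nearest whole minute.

Audio: 160 kbps = 0.160 Mbps.
Total bitrate: 7.260 Mbps.
File: 7.260 Mbps × 1320 s = 9583.2 Mb.
At 3 Mbps: 9583.2 / 3 = 3194.4 s ≈ 53.2 minutes.

53 minutes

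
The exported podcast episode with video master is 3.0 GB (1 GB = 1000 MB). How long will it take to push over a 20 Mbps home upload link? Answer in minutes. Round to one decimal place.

20.0 minutes

File: 3.0 GB = 24000.0 Mb.
At 20 Mbps: 24000.0 / 20 = 1200.0 s ≈ 20 minutes.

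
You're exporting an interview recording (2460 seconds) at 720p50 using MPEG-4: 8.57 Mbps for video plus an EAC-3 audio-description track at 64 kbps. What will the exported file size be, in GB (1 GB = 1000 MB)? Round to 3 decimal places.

2.655 GB

Audio: 64 kbps = 0.064 Mbps.
Total bitrate: 8.57 + 0.064 = 8.634 Mbps.
Stream data: 8.634 Mbps × 2460 s = 21239.6 Mb.
21,240 Mb ÷ 8 = 2,655 MB → 2.655 GB.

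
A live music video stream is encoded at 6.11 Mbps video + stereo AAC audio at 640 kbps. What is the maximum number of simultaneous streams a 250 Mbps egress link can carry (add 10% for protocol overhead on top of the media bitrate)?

Audio: 640 kbps = 0.640 Mbps.
Per-viewer media rate: 6.750 Mbps.
On the wire with 10% overhead: 7.425 Mbps.
250 Mbps = 250.0 Mbps; 250.0 / 7.425 = 33.67 → 33 viewers.

33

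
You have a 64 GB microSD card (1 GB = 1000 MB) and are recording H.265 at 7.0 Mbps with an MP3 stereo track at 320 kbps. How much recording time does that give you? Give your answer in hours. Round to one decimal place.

19.4 hours

Audio: 320 kbps = 0.320 Mbps.
Total bitrate: 7.0 + 0.320 = 7.320 Mbps.
Capacity: 64 GB = 512,000 Mb.
Recording time: 512,000 / 7.320 = 69,945 s ≈ 19.4 hours.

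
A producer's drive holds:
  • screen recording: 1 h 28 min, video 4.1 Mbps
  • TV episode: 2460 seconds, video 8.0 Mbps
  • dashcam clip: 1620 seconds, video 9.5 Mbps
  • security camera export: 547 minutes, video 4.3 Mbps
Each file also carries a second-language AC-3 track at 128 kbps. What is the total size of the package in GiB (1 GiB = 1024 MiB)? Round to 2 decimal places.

Audio: 128 kbps = 0.128 Mbps.
screen recording: 4.228 Mbps × 5280 s = 22323.8 Mb
TV episode: 8.128 Mbps × 2460 s = 19994.9 Mb
dashcam clip: 9.628 Mbps × 1620 s = 15597.4 Mb
security camera export: 4.428 Mbps × 32820 s = 145327.0 Mb
Total: 203243.0 Mb = 25405.4 MB.
= 23.66 GiB.

23.66 GiB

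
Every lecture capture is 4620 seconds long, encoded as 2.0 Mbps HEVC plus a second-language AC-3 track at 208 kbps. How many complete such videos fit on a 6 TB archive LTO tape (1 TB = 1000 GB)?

4705

Audio: 208 kbps = 0.208 Mbps.
Total bitrate: 2.208 Mbps.
Per item: 2.208 Mbps × 4620 s = 10,201 Mb = 1,275 MB.
Capacity: 6 TB = 48,000,000 Mb; 4705.44 items → 4705 complete.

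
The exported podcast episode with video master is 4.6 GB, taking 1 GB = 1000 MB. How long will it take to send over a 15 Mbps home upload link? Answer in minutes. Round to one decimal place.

40.9 minutes

File: 4.6 GB = 36800.0 Mb.
At 15 Mbps: 36800.0 / 15 = 2453.3 s ≈ 40.9 minutes.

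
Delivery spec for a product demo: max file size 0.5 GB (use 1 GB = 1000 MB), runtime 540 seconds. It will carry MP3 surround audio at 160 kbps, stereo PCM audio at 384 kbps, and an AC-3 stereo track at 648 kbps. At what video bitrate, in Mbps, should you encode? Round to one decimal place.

Budget: 0.5 GB = 4000.0 Mb.
Total bitrate budget: 4000.0 Mb / 540 s = 7.407 Mbps.
Audio total: 160 + 384 + 648 = 1192 kbps = 1.192 Mbps.
Video: 7.407 − 1.192 = 6.215 Mbps.

6.2 Mbps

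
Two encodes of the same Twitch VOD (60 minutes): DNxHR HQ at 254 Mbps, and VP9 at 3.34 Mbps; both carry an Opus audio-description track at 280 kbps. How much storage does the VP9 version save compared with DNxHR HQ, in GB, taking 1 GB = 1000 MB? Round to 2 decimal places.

112.80 GB

60 min = 3600 s
Audio: 280 kbps = 0.280 Mbps.
DNxHR HQ: 254.280 Mbps × 3600 s = 915408.0 Mb = 114.426 GB.
VP9: 3.620 Mbps × 3600 s = 13032.0 Mb = 1.629 GB.
Saving: 114.426 − 1.629 = 112.797 GB.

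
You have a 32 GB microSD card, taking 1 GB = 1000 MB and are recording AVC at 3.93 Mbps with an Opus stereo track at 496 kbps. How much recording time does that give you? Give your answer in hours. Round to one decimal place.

16.1 hours

Audio: 496 kbps = 0.496 Mbps.
Total bitrate: 3.93 + 0.496 = 4.426 Mbps.
Capacity: 32 GB = 256,000 Mb.
Recording time: 256,000 / 4.426 = 57,840 s ≈ 16.1 hours.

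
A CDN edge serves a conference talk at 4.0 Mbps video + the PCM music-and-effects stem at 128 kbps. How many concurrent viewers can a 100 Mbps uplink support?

Audio: 128 kbps = 0.128 Mbps.
Per-viewer media rate: 4.128 Mbps.
100 Mbps = 100.0 Mbps; 100.0 / 4.128 = 24.22 → 24 viewers.

24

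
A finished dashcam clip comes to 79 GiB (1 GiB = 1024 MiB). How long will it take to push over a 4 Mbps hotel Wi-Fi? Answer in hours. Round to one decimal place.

File: 79 GiB = 678604.8 Mb.
At 4 Mbps: 678604.8 / 4 = 169651.2 s ≈ 47.1 hours.

47.1 hours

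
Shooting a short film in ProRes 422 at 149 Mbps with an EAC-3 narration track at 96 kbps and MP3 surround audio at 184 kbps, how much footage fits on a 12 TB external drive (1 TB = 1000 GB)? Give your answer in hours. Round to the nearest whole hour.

Audio total: 96 + 184 = 280 kbps = 0.280 Mbps.
Total bitrate: 149 + 0.280 = 149.280 Mbps.
Capacity: 12 TB = 96,000,000 Mb.
Recording time: 96,000,000 / 149.280 = 643,087 s ≈ 179 hours.

179 hours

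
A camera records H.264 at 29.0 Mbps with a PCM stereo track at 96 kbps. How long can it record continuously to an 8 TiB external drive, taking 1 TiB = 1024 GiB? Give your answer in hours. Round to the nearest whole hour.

672 hours

Audio: 96 kbps = 0.096 Mbps.
Total bitrate: 29.0 + 0.096 = 29.096 Mbps.
Capacity: 8 TiB = 70,368,744 Mb.
Recording time: 70,368,744 / 29.096 = 2,418,502 s ≈ 672 hours.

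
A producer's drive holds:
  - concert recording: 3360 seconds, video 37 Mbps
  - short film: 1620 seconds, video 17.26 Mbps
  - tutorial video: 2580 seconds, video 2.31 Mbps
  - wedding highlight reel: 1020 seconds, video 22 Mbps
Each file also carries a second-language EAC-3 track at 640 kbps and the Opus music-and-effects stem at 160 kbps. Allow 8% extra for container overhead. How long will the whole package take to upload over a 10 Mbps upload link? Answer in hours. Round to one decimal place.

5.6 hours

Audio total: 640 + 160 = 800 kbps = 0.800 Mbps.
concert recording: 37.800 Mbps × 3360 s × 1.08 = 137168.6 Mb
short film: 18.060 Mbps × 1620 s × 1.08 = 31597.8 Mb
tutorial video: 3.110 Mbps × 2580 s × 1.08 = 8665.7 Mb
wedding highlight reel: 22.800 Mbps × 1020 s × 1.08 = 25116.5 Mb
Total: 202548.6 Mb = 25318.6 MB.
At 10 Mbps: 202548.6 / 10 = 20255 s ≈ 5.63 hours.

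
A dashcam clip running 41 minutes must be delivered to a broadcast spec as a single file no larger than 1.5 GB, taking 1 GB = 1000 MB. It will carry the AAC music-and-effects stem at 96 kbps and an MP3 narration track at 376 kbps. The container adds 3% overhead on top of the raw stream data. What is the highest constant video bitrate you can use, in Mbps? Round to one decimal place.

4.3 Mbps

Budget: 1.5 GB = 12000.0 Mb.
Stream payload after overhead: 12000.0 / 1.03 = 11650.5 Mb.
41 min = 2460 s
Total bitrate budget: 11650.5 Mb / 2460 s = 4.736 Mbps.
Audio total: 96 + 376 = 472 kbps = 0.472 Mbps.
Video: 4.736 − 0.472 = 4.264 Mbps.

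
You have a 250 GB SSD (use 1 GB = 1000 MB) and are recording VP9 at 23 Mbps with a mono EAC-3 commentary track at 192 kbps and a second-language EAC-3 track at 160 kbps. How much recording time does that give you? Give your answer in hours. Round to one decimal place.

Audio total: 192 + 160 = 352 kbps = 0.352 Mbps.
Total bitrate: 23 + 0.352 = 23.352 Mbps.
Capacity: 250 GB = 2,000,000 Mb.
Recording time: 2,000,000 / 23.352 = 85,646 s ≈ 23.8 hours.

23.8 hours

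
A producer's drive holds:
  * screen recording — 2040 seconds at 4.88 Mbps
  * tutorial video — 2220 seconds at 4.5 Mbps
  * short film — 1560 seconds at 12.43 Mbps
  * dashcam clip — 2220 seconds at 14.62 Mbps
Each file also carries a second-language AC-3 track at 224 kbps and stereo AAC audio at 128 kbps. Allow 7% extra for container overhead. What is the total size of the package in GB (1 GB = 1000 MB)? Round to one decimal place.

10.0 GB

Audio total: 224 + 128 = 352 kbps = 0.352 Mbps.
screen recording: 5.232 Mbps × 2040 s × 1.07 = 11420.4 Mb
tutorial video: 4.852 Mbps × 2220 s × 1.07 = 11525.4 Mb
short film: 12.782 Mbps × 1560 s × 1.07 = 21335.7 Mb
dashcam clip: 14.972 Mbps × 2220 s × 1.07 = 35564.5 Mb
Total: 79846.1 Mb = 9980.8 MB.
= 9.981 GB.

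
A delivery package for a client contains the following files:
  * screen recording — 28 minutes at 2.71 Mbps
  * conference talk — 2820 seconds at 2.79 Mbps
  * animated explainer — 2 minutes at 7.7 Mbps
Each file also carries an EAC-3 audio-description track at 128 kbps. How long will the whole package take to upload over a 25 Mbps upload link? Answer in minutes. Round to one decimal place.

Audio: 128 kbps = 0.128 Mbps.
screen recording: 2.838 Mbps × 1680 s = 4767.8 Mb
conference talk: 2.918 Mbps × 2820 s = 8228.8 Mb
animated explainer: 7.828 Mbps × 120 s = 939.4 Mb
Total: 13936.0 Mb = 1742.0 MB.
At 25 Mbps: 13936.0 / 25 = 557 s ≈ 9.29 minutes.

9.3 minutes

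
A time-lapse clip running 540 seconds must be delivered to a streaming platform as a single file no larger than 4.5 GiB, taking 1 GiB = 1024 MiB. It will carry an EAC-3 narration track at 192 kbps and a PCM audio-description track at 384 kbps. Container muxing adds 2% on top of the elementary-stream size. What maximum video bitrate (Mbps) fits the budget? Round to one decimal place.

Budget: 4.5 GiB = 38654.7 Mb.
Stream payload after overhead: 38654.7 / 1.02 = 37896.8 Mb.
Total bitrate budget: 37896.8 Mb / 540 s = 70.179 Mbps.
Audio total: 192 + 384 = 576 kbps = 0.576 Mbps.
Video: 70.179 − 0.576 = 69.603 Mbps.

69.6 Mbps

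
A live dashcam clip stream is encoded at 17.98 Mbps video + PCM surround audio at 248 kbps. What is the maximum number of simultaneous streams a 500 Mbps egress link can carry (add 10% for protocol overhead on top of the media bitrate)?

Audio: 248 kbps = 0.248 Mbps.
Per-viewer media rate: 18.228 Mbps.
On the wire with 10% overhead: 20.051 Mbps.
500 Mbps = 500.0 Mbps; 500.0 / 20.051 = 24.94 → 24 viewers.

24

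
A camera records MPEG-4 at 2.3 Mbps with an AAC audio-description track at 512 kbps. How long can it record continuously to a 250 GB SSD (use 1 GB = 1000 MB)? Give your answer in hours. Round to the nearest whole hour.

Audio: 512 kbps = 0.512 Mbps.
Total bitrate: 2.3 + 0.512 = 2.812 Mbps.
Capacity: 250 GB = 2,000,000 Mb.
Recording time: 2,000,000 / 2.812 = 711,238 s ≈ 198 hours.

198 hours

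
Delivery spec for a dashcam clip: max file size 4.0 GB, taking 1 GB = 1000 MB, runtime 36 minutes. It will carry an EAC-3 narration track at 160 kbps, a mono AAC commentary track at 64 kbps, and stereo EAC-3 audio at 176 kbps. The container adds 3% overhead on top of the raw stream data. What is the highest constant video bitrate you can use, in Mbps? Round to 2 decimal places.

13.98 Mbps

Budget: 4.0 GB = 32000.0 Mb.
Stream payload after overhead: 32000.0 / 1.03 = 31068.0 Mb.
36 min = 2160 s
Total bitrate budget: 31068.0 Mb / 2160 s = 14.383 Mbps.
Audio total: 160 + 64 + 176 = 400 kbps = 0.400 Mbps.
Video: 14.383 − 0.400 = 13.983 Mbps.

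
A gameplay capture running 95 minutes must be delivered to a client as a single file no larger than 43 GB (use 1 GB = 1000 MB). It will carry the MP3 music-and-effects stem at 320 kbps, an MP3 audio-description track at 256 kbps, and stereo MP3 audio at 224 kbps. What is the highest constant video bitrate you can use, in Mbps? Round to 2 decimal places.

Budget: 43 GB = 344000.0 Mb.
95 min = 5700 s
Total bitrate budget: 344000.0 Mb / 5700 s = 60.351 Mbps.
Audio total: 320 + 256 + 224 = 800 kbps = 0.800 Mbps.
Video: 60.351 − 0.800 = 59.551 Mbps.

59.55 Mbps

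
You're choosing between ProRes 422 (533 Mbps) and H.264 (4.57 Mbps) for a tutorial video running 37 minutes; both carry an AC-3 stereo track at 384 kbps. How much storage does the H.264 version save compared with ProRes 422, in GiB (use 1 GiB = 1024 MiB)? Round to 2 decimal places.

136.57 GiB

37 min = 2220 s
Audio: 384 kbps = 0.384 Mbps.
ProRes 422: 533.384 Mbps × 2220 s = 1184112.5 Mb = 137.849 GiB.
H.264: 4.954 Mbps × 2220 s = 10997.9 Mb = 1.280 GiB.
Saving: 137.849 − 1.280 = 136.569 GiB.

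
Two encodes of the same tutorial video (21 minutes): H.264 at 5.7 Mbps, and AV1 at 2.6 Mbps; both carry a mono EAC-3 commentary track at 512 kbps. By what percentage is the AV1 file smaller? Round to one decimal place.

49.9%

21 min = 1260 s
Audio: 512 kbps = 0.512 Mbps.
H.264: 6.212 Mbps × 1260 s = 7827.1 Mb = 0.911 GiB.
AV1: 3.112 Mbps × 1260 s = 3921.1 Mb = 0.456 GiB.
Reduction: (1 − 0.456/0.911) × 100 = 49.90%.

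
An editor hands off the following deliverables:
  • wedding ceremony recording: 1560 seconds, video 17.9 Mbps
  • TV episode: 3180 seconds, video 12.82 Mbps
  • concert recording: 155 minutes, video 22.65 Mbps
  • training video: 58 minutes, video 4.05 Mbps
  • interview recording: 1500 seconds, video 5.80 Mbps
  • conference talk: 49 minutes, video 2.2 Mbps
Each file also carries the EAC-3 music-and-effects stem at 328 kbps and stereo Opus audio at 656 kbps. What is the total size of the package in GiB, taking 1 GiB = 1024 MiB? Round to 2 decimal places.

Audio total: 328 + 656 = 984 kbps = 0.984 Mbps.
wedding ceremony recording: 18.884 Mbps × 1560 s = 29459.0 Mb
TV episode: 13.804 Mbps × 3180 s = 43896.7 Mb
concert recording: 23.634 Mbps × 9300 s = 219796.2 Mb
training video: 5.034 Mbps × 3480 s = 17518.3 Mb
interview recording: 6.784 Mbps × 1500 s = 10176.0 Mb
conference talk: 3.184 Mbps × 2940 s = 9361.0 Mb
Total: 330207.2 Mb = 41275.9 MB.
= 38.44 GiB.

38.44 GiB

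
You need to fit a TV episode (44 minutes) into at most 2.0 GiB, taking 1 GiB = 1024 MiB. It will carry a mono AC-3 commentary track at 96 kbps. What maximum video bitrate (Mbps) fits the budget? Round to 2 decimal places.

6.41 Mbps

Budget: 2.0 GiB = 17179.9 Mb.
44 min = 2640 s
Total bitrate budget: 17179.9 Mb / 2640 s = 6.508 Mbps.
Audio: 96 kbps = 0.096 Mbps.
Video: 6.508 − 0.096 = 6.412 Mbps.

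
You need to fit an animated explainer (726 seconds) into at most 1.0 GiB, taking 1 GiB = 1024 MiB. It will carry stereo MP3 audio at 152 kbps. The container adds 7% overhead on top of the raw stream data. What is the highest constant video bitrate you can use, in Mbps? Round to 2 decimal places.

10.91 Mbps

Budget: 1.0 GiB = 8589.9 Mb.
Stream payload after overhead: 8589.9 / 1.07 = 8028.0 Mb.
Total bitrate budget: 8028.0 Mb / 726 s = 11.058 Mbps.
Audio: 152 kbps = 0.152 Mbps.
Video: 11.058 − 0.152 = 10.906 Mbps.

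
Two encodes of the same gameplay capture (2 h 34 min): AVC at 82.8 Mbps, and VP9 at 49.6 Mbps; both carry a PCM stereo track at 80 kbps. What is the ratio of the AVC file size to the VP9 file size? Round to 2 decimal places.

2 h 34 min = 154 min = 9240 s
Audio: 80 kbps = 0.080 Mbps.
AVC: 82.880 Mbps × 9240 s = 765811.2 Mb = 95.726 GB.
VP9: 49.680 Mbps × 9240 s = 459043.2 Mb = 57.380 GB.
Ratio: 95.726 / 57.380 = 1.668.

1.67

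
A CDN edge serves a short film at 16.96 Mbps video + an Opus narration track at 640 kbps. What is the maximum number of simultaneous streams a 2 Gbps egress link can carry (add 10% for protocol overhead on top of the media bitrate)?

103

Audio: 640 kbps = 0.640 Mbps.
Per-viewer media rate: 17.600 Mbps.
On the wire with 10% overhead: 19.360 Mbps.
2 Gbps = 2,000 Mbps; 2,000 / 19.360 = 103.31 → 103 viewers.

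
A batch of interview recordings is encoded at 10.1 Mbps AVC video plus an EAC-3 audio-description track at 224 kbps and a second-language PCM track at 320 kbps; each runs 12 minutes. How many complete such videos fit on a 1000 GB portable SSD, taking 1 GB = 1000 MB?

1043

12 min = 720 s
Audio total: 224 + 320 = 544 kbps = 0.544 Mbps.
Total bitrate: 10.644 Mbps.
Per item: 10.644 Mbps × 720 s = 7,664 Mb = 958.0 MB.
Capacity: 1000 GB = 8,000,000 Mb; 1043.88 items → 1043 complete.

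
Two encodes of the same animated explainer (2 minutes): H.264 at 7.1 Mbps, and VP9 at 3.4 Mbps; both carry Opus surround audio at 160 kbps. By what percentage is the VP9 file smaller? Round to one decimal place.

2 min = 120 s
Audio: 160 kbps = 0.160 Mbps.
H.264: 7.260 Mbps × 120 s = 871.2 Mb = 108.900 MB.
VP9: 3.560 Mbps × 120 s = 427.2 Mb = 53.400 MB.
Reduction: (1 − 53.400/108.900) × 100 = 50.96%.

51.0%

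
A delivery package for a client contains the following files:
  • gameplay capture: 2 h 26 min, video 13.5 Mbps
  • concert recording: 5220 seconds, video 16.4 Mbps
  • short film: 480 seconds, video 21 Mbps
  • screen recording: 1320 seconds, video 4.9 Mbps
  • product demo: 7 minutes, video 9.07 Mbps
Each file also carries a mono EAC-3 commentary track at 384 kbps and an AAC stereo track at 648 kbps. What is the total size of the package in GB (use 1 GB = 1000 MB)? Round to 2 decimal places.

Audio total: 384 + 648 = 1032 kbps = 1.032 Mbps.
gameplay capture: 14.532 Mbps × 8760 s = 127300.3 Mb
concert recording: 17.432 Mbps × 5220 s = 90995.0 Mb
short film: 22.032 Mbps × 480 s = 10575.4 Mb
screen recording: 5.932 Mbps × 1320 s = 7830.2 Mb
product demo: 10.102 Mbps × 420 s = 4242.8 Mb
Total: 240943.8 Mb = 30118.0 MB.
= 30.12 GB.

30.12 GB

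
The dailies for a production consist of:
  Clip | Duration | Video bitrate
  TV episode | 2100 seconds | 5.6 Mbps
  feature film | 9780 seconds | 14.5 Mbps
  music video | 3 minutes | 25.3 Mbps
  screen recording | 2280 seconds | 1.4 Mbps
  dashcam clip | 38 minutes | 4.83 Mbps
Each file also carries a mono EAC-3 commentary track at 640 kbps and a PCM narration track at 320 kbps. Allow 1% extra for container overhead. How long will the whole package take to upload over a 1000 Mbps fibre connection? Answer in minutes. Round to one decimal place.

Audio total: 640 + 320 = 960 kbps = 0.960 Mbps.
TV episode: 6.560 Mbps × 2100 s × 1.01 = 13913.8 Mb
feature film: 15.460 Mbps × 9780 s × 1.01 = 152710.8 Mb
music video: 26.260 Mbps × 180 s × 1.01 = 4774.1 Mb
screen recording: 2.360 Mbps × 2280 s × 1.01 = 5434.6 Mb
dashcam clip: 5.790 Mbps × 2280 s × 1.01 = 13333.2 Mb
Total: 190166.4 Mb = 23770.8 MB.
At 1000 Mbps: 190166.4 / 1000 = 190 s ≈ 3.17 minutes.

3.2 minutes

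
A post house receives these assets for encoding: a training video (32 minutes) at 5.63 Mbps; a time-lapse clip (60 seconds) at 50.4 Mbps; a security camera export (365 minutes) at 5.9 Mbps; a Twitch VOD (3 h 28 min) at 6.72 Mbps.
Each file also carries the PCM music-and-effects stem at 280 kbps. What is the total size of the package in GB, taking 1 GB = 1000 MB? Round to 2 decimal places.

29.64 GB

Audio: 280 kbps = 0.280 Mbps.
training video: 5.910 Mbps × 1920 s = 11347.2 Mb
time-lapse clip: 50.680 Mbps × 60 s = 3040.8 Mb
security camera export: 6.180 Mbps × 21900 s = 135342.0 Mb
Twitch VOD: 7.000 Mbps × 12480 s = 87360.0 Mb
Total: 237090.0 Mb = 29636.2 MB.
= 29.64 GB.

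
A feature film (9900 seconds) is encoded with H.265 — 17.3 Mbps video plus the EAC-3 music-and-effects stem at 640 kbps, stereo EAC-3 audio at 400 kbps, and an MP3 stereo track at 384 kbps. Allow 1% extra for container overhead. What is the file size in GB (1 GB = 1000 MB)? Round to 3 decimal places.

Audio total: 640 + 400 + 384 = 1424 kbps = 1.424 Mbps.
Total bitrate: 17.3 + 1.424 = 18.724 Mbps.
Stream data: 18.724 Mbps × 9900 s = 185367.6 Mb.
With 1% container overhead: ×1.01.
187,221 Mb ÷ 8 = 23,403 MB → 23.40 GB.

23.403 GB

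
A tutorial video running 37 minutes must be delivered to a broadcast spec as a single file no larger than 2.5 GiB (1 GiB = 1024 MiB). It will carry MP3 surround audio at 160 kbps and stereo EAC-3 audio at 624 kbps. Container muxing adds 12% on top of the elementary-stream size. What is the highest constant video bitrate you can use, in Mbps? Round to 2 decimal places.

7.85 Mbps

Budget: 2.5 GiB = 21474.8 Mb.
Stream payload after overhead: 21474.8 / 1.12 = 19174.0 Mb.
37 min = 2220 s
Total bitrate budget: 19174.0 Mb / 2220 s = 8.637 Mbps.
Audio total: 160 + 624 = 784 kbps = 0.784 Mbps.
Video: 8.637 − 0.784 = 7.853 Mbps.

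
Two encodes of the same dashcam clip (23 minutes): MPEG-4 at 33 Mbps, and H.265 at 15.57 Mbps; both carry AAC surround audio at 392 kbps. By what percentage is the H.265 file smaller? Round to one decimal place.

23 min = 1380 s
Audio: 392 kbps = 0.392 Mbps.
MPEG-4: 33.392 Mbps × 1380 s = 46081.0 Mb = 5.365 GiB.
H.265: 15.962 Mbps × 1380 s = 22027.6 Mb = 2.564 GiB.
Reduction: (1 − 2.564/5.365) × 100 = 52.20%.

52.2%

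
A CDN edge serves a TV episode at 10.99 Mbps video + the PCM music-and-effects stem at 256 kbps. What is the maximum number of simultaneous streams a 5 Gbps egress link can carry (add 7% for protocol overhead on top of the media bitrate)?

Audio: 256 kbps = 0.256 Mbps.
Per-viewer media rate: 11.246 Mbps.
On the wire with 7% overhead: 12.033 Mbps.
5 Gbps = 5,000 Mbps; 5,000 / 12.033 = 415.52 → 415 viewers.

415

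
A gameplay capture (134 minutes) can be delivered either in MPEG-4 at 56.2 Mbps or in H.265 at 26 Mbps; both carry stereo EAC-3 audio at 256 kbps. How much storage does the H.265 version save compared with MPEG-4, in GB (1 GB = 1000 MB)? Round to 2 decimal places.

134 min = 8040 s
Audio: 256 kbps = 0.256 Mbps.
MPEG-4: 56.456 Mbps × 8040 s = 453906.2 Mb = 56.738 GB.
H.265: 26.256 Mbps × 8040 s = 211098.2 Mb = 26.387 GB.
Saving: 56.738 − 26.387 = 30.351 GB.

30.35 GB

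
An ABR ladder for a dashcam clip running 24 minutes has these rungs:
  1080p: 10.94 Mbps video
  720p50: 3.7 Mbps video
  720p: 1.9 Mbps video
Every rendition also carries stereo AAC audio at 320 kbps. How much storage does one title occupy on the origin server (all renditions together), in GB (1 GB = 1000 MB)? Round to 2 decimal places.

24 min = 1440 s
Audio: 320 kbps = 0.320 Mbps.
Sum of rendition bitrates: (10.94+0.320) + (3.7+0.320) + (1.9+0.320) = 17.500 Mbps.
× 1440 s = 25,200 Mb = 3,150 MB = 3.150 GB.

3.15 GB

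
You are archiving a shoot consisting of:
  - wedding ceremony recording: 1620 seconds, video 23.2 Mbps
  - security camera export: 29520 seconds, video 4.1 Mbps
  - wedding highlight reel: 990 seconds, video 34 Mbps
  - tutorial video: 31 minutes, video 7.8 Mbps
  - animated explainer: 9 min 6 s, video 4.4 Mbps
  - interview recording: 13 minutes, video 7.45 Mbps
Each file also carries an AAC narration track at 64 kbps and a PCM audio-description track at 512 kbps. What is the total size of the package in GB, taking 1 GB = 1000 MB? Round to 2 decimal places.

29.42 GB

Audio total: 64 + 512 = 576 kbps = 0.576 Mbps.
wedding ceremony recording: 23.776 Mbps × 1620 s = 38517.1 Mb
security camera export: 4.676 Mbps × 29520 s = 138035.5 Mb
wedding highlight reel: 34.576 Mbps × 990 s = 34230.2 Mb
tutorial video: 8.376 Mbps × 1860 s = 15579.4 Mb
animated explainer: 4.976 Mbps × 546 s = 2716.9 Mb
interview recording: 8.026 Mbps × 780 s = 6260.3 Mb
Total: 235339.4 Mb = 29417.4 MB.
= 29.42 GB.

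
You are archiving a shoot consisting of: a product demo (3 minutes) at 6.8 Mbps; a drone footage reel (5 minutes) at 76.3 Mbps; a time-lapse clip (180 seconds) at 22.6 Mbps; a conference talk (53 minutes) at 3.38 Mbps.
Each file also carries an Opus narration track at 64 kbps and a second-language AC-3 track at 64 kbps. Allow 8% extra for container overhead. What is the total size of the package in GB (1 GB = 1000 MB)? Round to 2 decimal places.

5.32 GB

Audio total: 64 + 64 = 128 kbps = 0.128 Mbps.
product demo: 6.928 Mbps × 180 s × 1.08 = 1346.8 Mb
drone footage reel: 76.428 Mbps × 300 s × 1.08 = 24762.7 Mb
time-lapse clip: 22.728 Mbps × 180 s × 1.08 = 4418.3 Mb
conference talk: 3.508 Mbps × 3180 s × 1.08 = 12047.9 Mb
Total: 42575.7 Mb = 5322.0 MB.
= 5.322 GB.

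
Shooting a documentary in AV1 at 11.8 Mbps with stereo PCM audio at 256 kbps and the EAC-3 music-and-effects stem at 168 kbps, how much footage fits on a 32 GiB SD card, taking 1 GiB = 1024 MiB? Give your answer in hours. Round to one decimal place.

6.2 hours

Audio total: 256 + 168 = 424 kbps = 0.424 Mbps.
Total bitrate: 11.8 + 0.424 = 12.224 Mbps.
Capacity: 32 GiB = 274,878 Mb.
Recording time: 274,878 / 12.224 = 22,487 s ≈ 6.25 hours.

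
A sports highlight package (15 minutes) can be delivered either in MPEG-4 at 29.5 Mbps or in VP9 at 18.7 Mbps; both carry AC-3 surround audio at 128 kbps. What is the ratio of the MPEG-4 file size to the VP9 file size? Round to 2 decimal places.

1.57

15 min = 900 s
Audio: 128 kbps = 0.128 Mbps.
MPEG-4: 29.628 Mbps × 900 s = 26665.2 Mb = 3.333 GB.
VP9: 18.828 Mbps × 900 s = 16945.2 Mb = 2.118 GB.
Ratio: 3.333 / 2.118 = 1.574.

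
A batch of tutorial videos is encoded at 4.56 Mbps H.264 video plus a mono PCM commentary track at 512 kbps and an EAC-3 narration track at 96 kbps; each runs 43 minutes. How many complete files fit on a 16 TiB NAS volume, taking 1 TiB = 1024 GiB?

10555

43 min = 2580 s
Audio total: 512 + 96 = 608 kbps = 0.608 Mbps.
Total bitrate: 5.168 Mbps.
Per item: 5.168 Mbps × 2580 s = 13,333 Mb = 1,667 MB.
Capacity: 16 TiB = 140,737,488 Mb; 10555.23 items → 10555 complete.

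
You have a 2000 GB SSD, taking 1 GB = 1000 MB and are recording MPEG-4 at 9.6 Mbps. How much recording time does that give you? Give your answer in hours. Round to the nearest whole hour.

Capacity: 2000 GB = 16,000,000 Mb.
Recording time: 16,000,000 / 9.600 = 1,666,667 s ≈ 463 hours.

463 hours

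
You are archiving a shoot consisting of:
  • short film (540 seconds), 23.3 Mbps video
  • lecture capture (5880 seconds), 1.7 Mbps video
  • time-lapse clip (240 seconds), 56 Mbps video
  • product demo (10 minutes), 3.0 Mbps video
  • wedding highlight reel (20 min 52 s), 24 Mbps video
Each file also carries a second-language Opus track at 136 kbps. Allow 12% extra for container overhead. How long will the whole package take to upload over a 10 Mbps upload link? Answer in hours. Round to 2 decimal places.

Audio: 136 kbps = 0.136 Mbps.
short film: 23.436 Mbps × 540 s × 1.12 = 14174.1 Mb
lecture capture: 1.836 Mbps × 5880 s × 1.12 = 12091.2 Mb
time-lapse clip: 56.136 Mbps × 240 s × 1.12 = 15089.4 Mb
product demo: 3.136 Mbps × 600 s × 1.12 = 2107.4 Mb
wedding highlight reel: 24.136 Mbps × 1252 s × 1.12 = 33844.5 Mb
Total: 77306.5 Mb = 9663.3 MB.
At 10 Mbps: 77306.5 / 10 = 7731 s ≈ 2.15 hours.

2.15 hours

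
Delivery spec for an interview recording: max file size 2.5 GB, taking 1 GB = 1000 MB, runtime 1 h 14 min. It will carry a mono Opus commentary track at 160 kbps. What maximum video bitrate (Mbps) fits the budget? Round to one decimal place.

4.3 Mbps

Budget: 2.5 GB = 20000.0 Mb.
1 h 14 min = 74 min = 4440 s
Total bitrate budget: 20000.0 Mb / 4440 s = 4.505 Mbps.
Audio: 160 kbps = 0.160 Mbps.
Video: 4.505 − 0.160 = 4.345 Mbps.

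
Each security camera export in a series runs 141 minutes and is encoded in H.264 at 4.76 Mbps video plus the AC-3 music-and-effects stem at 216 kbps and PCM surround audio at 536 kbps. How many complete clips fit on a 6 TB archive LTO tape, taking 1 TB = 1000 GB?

1029

141 min = 8460 s
Audio total: 216 + 536 = 752 kbps = 0.752 Mbps.
Total bitrate: 5.512 Mbps.
Per item: 5.512 Mbps × 8460 s = 46,632 Mb = 5,829 MB.
Capacity: 6 TB = 48,000,000 Mb; 1029.35 items → 1029 complete.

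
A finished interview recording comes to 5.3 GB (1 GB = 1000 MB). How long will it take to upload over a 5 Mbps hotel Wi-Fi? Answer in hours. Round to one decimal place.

2.4 hours

File: 5.3 GB = 42400.0 Mb.
At 5 Mbps: 42400.0 / 5 = 8480.0 s ≈ 2.36 hours.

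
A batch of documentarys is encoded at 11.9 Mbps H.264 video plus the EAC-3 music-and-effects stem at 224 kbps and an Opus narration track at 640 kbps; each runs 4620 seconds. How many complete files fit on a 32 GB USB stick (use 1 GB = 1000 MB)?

4

Audio total: 224 + 640 = 864 kbps = 0.864 Mbps.
Total bitrate: 12.764 Mbps.
Per item: 12.764 Mbps × 4620 s = 58,970 Mb = 7,371 MB.
Capacity: 32 GB = 256,000 Mb; 4.34 items → 4 complete.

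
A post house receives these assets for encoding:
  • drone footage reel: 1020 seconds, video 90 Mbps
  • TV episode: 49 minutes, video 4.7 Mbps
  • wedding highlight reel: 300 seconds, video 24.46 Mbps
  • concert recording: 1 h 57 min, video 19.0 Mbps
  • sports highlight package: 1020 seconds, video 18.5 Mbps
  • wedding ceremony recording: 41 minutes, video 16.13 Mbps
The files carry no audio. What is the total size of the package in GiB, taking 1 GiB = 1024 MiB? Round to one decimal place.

drone footage reel: 90.000 Mbps × 1020 s = 91800.0 Mb
TV episode: 4.700 Mbps × 2940 s = 13818.0 Mb
wedding highlight reel: 24.460 Mbps × 300 s = 7338.0 Mb
concert recording: 19.000 Mbps × 7020 s = 133380.0 Mb
sports highlight package: 18.500 Mbps × 1020 s = 18870.0 Mb
wedding ceremony recording: 16.130 Mbps × 2460 s = 39679.8 Mb
Total: 304885.8 Mb = 38110.7 MB.
= 35.49 GiB.

35.5 GiB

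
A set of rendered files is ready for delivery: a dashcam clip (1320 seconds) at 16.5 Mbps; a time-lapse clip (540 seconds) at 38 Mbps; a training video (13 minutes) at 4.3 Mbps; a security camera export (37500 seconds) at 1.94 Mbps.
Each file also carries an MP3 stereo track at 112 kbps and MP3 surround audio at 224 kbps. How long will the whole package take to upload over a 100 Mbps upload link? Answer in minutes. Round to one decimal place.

Audio total: 112 + 224 = 336 kbps = 0.336 Mbps.
dashcam clip: 16.836 Mbps × 1320 s = 22223.5 Mb
time-lapse clip: 38.336 Mbps × 540 s = 20701.4 Mb
training video: 4.636 Mbps × 780 s = 3616.1 Mb
security camera export: 2.276 Mbps × 37500 s = 85350.0 Mb
Total: 131891.0 Mb = 16486.4 MB.
At 100 Mbps: 131891.0 / 100 = 1319 s ≈ 22 minutes.

22.0 minutes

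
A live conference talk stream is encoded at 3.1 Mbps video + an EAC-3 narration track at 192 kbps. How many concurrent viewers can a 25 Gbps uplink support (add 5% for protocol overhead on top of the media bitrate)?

Audio: 192 kbps = 0.192 Mbps.
Per-viewer media rate: 3.292 Mbps.
On the wire with 5% overhead: 3.457 Mbps.
25 Gbps = 25,000 Mbps; 25,000 / 3.457 = 7232.54 → 7232 viewers.

7232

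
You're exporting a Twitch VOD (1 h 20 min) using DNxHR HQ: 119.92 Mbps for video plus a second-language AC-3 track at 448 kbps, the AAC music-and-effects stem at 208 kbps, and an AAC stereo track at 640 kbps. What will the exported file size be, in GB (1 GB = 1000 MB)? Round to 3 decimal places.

72.730 GB

1 h 20 min = 80 min = 4800 s
Audio total: 448 + 208 + 640 = 1296 kbps = 1.296 Mbps.
Total bitrate: 119.92 + 1.296 = 121.216 Mbps.
Stream data: 121.216 Mbps × 4800 s = 581836.8 Mb.
581,837 Mb ÷ 8 = 72,730 MB → 72.73 GB.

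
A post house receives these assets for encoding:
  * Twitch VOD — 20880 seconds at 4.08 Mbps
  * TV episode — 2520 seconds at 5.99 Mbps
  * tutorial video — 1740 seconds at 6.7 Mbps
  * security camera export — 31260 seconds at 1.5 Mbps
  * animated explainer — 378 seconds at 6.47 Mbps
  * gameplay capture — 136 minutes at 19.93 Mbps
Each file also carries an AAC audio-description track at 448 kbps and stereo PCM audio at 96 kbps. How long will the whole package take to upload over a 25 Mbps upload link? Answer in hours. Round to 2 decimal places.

3.99 hours

Audio total: 448 + 96 = 544 kbps = 0.544 Mbps.
Twitch VOD: 4.624 Mbps × 20880 s = 96549.1 Mb
TV episode: 6.534 Mbps × 2520 s = 16465.7 Mb
tutorial video: 7.244 Mbps × 1740 s = 12604.6 Mb
security camera export: 2.044 Mbps × 31260 s = 63895.4 Mb
animated explainer: 7.014 Mbps × 378 s = 2651.3 Mb
gameplay capture: 20.474 Mbps × 8160 s = 167067.8 Mb
Total: 359233.9 Mb = 44904.2 MB.
At 25 Mbps: 359233.9 / 25 = 14369 s ≈ 3.99 hours.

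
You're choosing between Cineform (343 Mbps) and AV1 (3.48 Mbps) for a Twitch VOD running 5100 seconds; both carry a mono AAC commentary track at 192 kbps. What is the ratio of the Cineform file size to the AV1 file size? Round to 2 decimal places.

93.46

Audio: 192 kbps = 0.192 Mbps.
Cineform: 343.192 Mbps × 5100 s = 1750279.2 Mb = 218.785 GB.
AV1: 3.672 Mbps × 5100 s = 18727.2 Mb = 2.341 GB.
Ratio: 218.785 / 2.341 = 93.462.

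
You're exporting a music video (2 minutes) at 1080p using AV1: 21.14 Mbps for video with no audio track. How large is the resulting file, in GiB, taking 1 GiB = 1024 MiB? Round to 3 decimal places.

0.295 GiB

2 min = 120 s
Total bitrate: 21.14 Mbps.
Stream data: 21.140 Mbps × 120 s = 2536.8 Mb.
2,537 Mb = 317,100,000 bytes ÷ 1,073,741,824 = 0.2953 GiB.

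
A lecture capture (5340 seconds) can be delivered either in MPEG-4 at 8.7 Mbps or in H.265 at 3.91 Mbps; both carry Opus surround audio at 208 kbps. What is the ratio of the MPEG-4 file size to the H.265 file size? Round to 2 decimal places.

Audio: 208 kbps = 0.208 Mbps.
MPEG-4: 8.908 Mbps × 5340 s = 47568.7 Mb = 5.538 GiB.
H.265: 4.118 Mbps × 5340 s = 21990.1 Mb = 2.560 GiB.
Ratio: 5.538 / 2.560 = 2.163.

2.16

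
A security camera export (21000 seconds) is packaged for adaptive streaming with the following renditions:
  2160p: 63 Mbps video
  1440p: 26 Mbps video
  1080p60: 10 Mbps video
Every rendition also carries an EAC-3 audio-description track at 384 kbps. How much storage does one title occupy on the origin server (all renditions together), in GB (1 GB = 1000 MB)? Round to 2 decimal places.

Audio: 384 kbps = 0.384 Mbps.
Sum of rendition bitrates: (63+0.384) + (26+0.384) + (10+0.384) = 100.152 Mbps.
× 21000 s = 2,103,192 Mb = 262,899 MB = 262.9 GB.

262.90 GB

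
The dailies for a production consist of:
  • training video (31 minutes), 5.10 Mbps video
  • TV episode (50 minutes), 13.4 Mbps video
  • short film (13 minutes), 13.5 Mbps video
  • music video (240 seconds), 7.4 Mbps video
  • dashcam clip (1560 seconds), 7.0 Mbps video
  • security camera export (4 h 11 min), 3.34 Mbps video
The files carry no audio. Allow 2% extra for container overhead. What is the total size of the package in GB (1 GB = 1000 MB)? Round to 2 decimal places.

training video: 5.100 Mbps × 1860 s × 1.02 = 9675.7 Mb
TV episode: 13.400 Mbps × 3000 s × 1.02 = 41004.0 Mb
short film: 13.500 Mbps × 780 s × 1.02 = 10740.6 Mb
music video: 7.400 Mbps × 240 s × 1.02 = 1811.5 Mb
dashcam clip: 7.000 Mbps × 1560 s × 1.02 = 11138.4 Mb
security camera export: 3.340 Mbps × 15060 s × 1.02 = 51306.4 Mb
Total: 125676.6 Mb = 15709.6 MB.
= 15.71 GB.

15.71 GB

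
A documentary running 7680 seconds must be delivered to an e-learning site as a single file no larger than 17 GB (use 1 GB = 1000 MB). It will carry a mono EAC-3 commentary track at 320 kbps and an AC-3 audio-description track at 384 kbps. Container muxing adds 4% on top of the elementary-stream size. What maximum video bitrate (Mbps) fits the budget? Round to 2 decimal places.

Budget: 17 GB = 136000.0 Mb.
Stream payload after overhead: 136000.0 / 1.04 = 130769.2 Mb.
Total bitrate budget: 130769.2 Mb / 7680 s = 17.027 Mbps.
Audio total: 320 + 384 = 704 kbps = 0.704 Mbps.
Video: 17.027 − 0.704 = 16.323 Mbps.

16.32 Mbps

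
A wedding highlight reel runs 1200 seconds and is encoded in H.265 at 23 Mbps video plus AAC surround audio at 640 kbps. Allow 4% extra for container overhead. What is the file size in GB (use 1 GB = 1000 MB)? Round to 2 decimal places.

Audio: 640 kbps = 0.640 Mbps.
Total bitrate: 23 + 0.640 = 23.640 Mbps.
Stream data: 23.640 Mbps × 1200 s = 28368.0 Mb.
With 4% container overhead: ×1.04.
29,503 Mb ÷ 8 = 3,688 MB → 3.688 GB.

3.69 GB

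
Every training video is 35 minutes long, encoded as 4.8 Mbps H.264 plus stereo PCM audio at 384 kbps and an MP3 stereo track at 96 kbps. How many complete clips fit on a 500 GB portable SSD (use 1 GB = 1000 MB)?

360

35 min = 2100 s
Audio total: 384 + 96 = 480 kbps = 0.480 Mbps.
Total bitrate: 5.280 Mbps.
Per item: 5.280 Mbps × 2100 s = 11,088 Mb = 1,386 MB.
Capacity: 500 GB = 4,000,000 Mb; 360.75 items → 360 complete.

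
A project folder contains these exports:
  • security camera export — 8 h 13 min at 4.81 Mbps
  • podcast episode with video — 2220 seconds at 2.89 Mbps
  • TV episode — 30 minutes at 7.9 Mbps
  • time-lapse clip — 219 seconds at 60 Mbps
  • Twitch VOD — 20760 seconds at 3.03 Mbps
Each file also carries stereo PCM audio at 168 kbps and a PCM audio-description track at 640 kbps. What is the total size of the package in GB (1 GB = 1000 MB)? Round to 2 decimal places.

Audio total: 168 + 640 = 808 kbps = 0.808 Mbps.
security camera export: 5.618 Mbps × 29580 s = 166180.4 Mb
podcast episode with video: 3.698 Mbps × 2220 s = 8209.6 Mb
TV episode: 8.708 Mbps × 1800 s = 15674.4 Mb
time-lapse clip: 60.808 Mbps × 219 s = 13317.0 Mb
Twitch VOD: 3.838 Mbps × 20760 s = 79676.9 Mb
Total: 283058.2 Mb = 35382.3 MB.
= 35.38 GB.

35.38 GB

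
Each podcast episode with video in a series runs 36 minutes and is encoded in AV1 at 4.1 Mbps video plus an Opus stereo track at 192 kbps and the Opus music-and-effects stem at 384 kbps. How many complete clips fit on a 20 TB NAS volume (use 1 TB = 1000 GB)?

36 min = 2160 s
Audio total: 192 + 384 = 576 kbps = 0.576 Mbps.
Total bitrate: 4.676 Mbps.
Per item: 4.676 Mbps × 2160 s = 10,100 Mb = 1,263 MB.
Capacity: 20 TB = 160,000,000 Mb; 15841.33 items → 15841 complete.

15841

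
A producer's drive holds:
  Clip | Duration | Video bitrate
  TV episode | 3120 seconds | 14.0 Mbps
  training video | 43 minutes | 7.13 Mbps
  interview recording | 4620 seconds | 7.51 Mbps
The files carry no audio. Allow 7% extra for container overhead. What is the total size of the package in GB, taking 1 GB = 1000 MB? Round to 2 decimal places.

TV episode: 14.000 Mbps × 3120 s × 1.07 = 46737.6 Mb
training video: 7.130 Mbps × 2580 s × 1.07 = 19683.1 Mb
interview recording: 7.510 Mbps × 4620 s × 1.07 = 37124.9 Mb
Total: 103545.6 Mb = 12943.2 MB.
= 12.94 GB.

12.94 GB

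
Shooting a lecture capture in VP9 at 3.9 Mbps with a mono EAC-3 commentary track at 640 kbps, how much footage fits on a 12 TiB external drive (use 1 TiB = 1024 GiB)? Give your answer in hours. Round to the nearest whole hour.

Audio: 640 kbps = 0.640 Mbps.
Total bitrate: 3.9 + 0.640 = 4.540 Mbps.
Capacity: 12 TiB = 105,553,116 Mb.
Recording time: 105,553,116 / 4.540 = 23,249,585 s ≈ 6,458 hours.

6458 hours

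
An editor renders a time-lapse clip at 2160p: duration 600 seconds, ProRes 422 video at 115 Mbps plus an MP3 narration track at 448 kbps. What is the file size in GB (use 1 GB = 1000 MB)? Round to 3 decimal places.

Audio: 448 kbps = 0.448 Mbps.
Total bitrate: 115 + 0.448 = 115.448 Mbps.
Stream data: 115.448 Mbps × 600 s = 69268.8 Mb.
69,269 Mb ÷ 8 = 8,659 MB → 8.659 GB.

8.659 GB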